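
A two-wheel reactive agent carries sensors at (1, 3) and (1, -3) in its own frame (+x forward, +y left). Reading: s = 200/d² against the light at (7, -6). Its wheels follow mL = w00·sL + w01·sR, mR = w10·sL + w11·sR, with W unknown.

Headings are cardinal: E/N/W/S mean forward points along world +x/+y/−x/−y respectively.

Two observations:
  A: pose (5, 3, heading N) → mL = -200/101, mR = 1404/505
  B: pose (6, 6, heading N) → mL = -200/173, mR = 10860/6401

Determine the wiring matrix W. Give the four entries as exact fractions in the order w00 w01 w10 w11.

obs A: pose=(5,3,N) → sL=8/5, sR=200/101, mL=-200/101, mR=1404/505
obs B: pose=(6,6,N) → sL=40/37, sR=200/173, mL=-200/173, mR=10860/6401
sensor matrix S = [[8/5, 200/101], [40/37, 200/173]]; det S = -188160/646501
solve [mL_A; mL_B] = S·[w00; w01] and [mR_A; mR_B] = S·[w10; w11]:
  w00 = 0, w01 = -1, w10 = 1/2, w11 = 1

0 -1 1/2 1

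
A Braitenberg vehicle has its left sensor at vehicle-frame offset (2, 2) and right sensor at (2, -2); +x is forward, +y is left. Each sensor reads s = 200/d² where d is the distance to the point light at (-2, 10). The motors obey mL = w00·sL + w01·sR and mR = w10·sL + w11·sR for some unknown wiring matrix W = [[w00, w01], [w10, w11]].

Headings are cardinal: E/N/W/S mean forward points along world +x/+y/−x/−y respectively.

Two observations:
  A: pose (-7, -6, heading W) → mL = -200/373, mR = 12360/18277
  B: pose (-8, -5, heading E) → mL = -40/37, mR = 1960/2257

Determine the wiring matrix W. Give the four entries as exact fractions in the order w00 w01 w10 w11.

obs A: pose=(-7,-6,W) → sL=200/373, sR=40/49, mL=-200/373, mR=12360/18277
obs B: pose=(-8,-5,E) → sL=40/37, sR=40/61, mL=-40/37, mR=1960/2257
sensor matrix S = [[200/373, 40/49], [40/37, 40/61]]; det S = -21900800/41251189
solve [mL_A; mL_B] = S·[w00; w01] and [mR_A; mR_B] = S·[w10; w11]:
  w00 = -1, w01 = 0, w10 = 1/2, w11 = 1/2

-1 0 1/2 1/2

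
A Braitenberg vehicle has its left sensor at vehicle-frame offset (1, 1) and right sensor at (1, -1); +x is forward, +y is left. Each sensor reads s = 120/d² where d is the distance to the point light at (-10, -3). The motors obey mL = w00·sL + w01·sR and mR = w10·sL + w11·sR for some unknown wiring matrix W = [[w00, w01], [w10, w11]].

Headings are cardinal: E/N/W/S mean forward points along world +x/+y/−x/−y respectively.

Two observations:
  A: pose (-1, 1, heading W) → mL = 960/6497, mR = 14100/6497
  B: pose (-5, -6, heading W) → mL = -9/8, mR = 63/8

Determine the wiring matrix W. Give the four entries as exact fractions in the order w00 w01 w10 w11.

obs A: pose=(-1,1,W) → sL=120/73, sR=120/89, mL=960/6497, mR=14100/6497
obs B: pose=(-5,-6,W) → sL=15/4, sR=6, mL=-9/8, mR=63/8
sensor matrix S = [[120/73, 120/89], [15/4, 6]]; det S = 31230/6497
solve [mL_A; mL_B] = S·[w00; w01] and [mR_A; mR_B] = S·[w10; w11]:
  w00 = 1/2, w01 = -1/2, w10 = 1/2, w11 = 1

1/2 -1/2 1/2 1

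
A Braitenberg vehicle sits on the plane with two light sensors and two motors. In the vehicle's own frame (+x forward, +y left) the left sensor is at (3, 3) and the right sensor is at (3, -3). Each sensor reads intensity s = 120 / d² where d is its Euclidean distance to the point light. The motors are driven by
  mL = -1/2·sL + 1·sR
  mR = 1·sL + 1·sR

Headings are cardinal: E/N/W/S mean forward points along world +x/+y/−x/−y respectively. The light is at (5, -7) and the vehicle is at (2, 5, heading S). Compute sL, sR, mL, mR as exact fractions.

40/27 40/39 100/351 880/351

left sensor world pos  = (5, 2); dL² = 81
right sensor world pos = (-1, 2); dR² = 117
sL = 120/81 = 40/27
sR = 120/117 = 40/39
mL = -1/2·sL + 1·sR = 100/351
mR = 1·sL + 1·sR = 880/351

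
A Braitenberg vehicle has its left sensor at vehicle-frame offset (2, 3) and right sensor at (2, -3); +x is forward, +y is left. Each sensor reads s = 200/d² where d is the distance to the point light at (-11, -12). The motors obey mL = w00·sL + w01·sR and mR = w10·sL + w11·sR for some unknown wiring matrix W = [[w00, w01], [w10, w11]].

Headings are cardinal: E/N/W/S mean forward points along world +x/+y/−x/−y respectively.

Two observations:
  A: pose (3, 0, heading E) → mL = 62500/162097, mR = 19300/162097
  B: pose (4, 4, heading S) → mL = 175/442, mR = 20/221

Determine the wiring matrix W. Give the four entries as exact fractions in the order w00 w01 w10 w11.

obs A: pose=(3,0,E) → sL=200/481, sR=200/337, mL=62500/162097, mR=19300/162097
obs B: pose=(4,4,S) → sL=5/13, sR=10/17, mL=175/442, mR=20/221
sensor matrix S = [[200/481, 200/337], [5/13, 10/17]]; det S = 45000/2755649
solve [mL_A; mL_B] = S·[w00; w01] and [mR_A; mR_B] = S·[w10; w11]:
  w00 = -1/2, w01 = 1, w10 = 1, w11 = -1/2

-1/2 1 1 -1/2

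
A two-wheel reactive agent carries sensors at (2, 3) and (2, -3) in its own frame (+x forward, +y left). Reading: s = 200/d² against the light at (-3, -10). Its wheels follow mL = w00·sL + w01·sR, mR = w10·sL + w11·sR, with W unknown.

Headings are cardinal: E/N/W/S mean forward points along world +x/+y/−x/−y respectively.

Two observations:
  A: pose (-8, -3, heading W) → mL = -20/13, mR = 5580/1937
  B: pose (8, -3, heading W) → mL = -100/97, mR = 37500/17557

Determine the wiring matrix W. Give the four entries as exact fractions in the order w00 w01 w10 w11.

obs A: pose=(-8,-3,W) → sL=40/13, sR=200/149, mL=-20/13, mR=5580/1937
obs B: pose=(8,-3,W) → sL=200/97, sR=200/181, mL=-100/97, mR=37500/17557
sensor matrix S = [[40/13, 200/149], [200/97, 200/181]]; det S = 21504000/34007909
solve [mL_A; mL_B] = S·[w00; w01] and [mR_A; mR_B] = S·[w10; w11]:
  w00 = -1/2, w01 = 0, w10 = 1/2, w11 = 1

-1/2 0 1/2 1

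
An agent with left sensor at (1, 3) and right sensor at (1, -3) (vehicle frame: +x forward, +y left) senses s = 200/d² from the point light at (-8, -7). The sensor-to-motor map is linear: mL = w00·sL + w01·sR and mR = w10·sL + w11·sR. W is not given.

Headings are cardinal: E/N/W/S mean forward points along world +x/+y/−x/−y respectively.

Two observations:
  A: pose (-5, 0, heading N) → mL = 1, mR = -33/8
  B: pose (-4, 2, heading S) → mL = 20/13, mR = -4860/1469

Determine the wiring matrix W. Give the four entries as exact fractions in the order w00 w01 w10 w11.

0 1/2 -1 -1/2

obs A: pose=(-5,0,N) → sL=25/8, sR=2, mL=1, mR=-33/8
obs B: pose=(-4,2,S) → sL=200/113, sR=40/13, mL=20/13, mR=-4860/1469
sensor matrix S = [[25/8, 2], [200/113, 40/13]]; det S = 8925/1469
solve [mL_A; mL_B] = S·[w00; w01] and [mR_A; mR_B] = S·[w10; w11]:
  w00 = 0, w01 = 1/2, w10 = -1, w11 = -1/2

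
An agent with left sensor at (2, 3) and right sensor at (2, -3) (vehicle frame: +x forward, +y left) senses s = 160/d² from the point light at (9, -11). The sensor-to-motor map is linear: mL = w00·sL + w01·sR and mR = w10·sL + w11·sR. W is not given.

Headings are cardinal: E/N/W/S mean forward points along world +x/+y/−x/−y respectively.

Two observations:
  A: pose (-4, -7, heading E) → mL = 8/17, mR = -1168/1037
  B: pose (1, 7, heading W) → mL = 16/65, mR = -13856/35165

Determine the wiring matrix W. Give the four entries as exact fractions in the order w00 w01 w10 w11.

obs A: pose=(-4,-7,E) → sL=16/17, sR=80/61, mL=8/17, mR=-1168/1037
obs B: pose=(1,7,W) → sL=32/65, sR=160/541, mL=16/65, mR=-13856/35165
sensor matrix S = [[16/17, 80/61], [32/65, 160/541]]; det S = -2678784/7293221
solve [mL_A; mL_B] = S·[w00; w01] and [mR_A; mR_B] = S·[w10; w11]:
  w00 = 1/2, w01 = 0, w10 = -1/2, w11 = -1/2

1/2 0 -1/2 -1/2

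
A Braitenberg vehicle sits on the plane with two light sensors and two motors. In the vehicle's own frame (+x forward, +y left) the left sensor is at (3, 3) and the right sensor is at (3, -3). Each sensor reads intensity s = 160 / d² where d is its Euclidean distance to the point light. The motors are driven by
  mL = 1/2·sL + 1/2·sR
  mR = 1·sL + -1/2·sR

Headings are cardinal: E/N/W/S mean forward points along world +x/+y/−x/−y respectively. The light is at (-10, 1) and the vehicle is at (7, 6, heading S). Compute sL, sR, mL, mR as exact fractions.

left sensor world pos  = (10, 3); dL² = 404
right sensor world pos = (4, 3); dR² = 200
sL = 160/404 = 40/101
sR = 160/200 = 4/5
mL = 1/2·sL + 1/2·sR = 302/505
mR = 1·sL + -1/2·sR = -2/505

40/101 4/5 302/505 -2/505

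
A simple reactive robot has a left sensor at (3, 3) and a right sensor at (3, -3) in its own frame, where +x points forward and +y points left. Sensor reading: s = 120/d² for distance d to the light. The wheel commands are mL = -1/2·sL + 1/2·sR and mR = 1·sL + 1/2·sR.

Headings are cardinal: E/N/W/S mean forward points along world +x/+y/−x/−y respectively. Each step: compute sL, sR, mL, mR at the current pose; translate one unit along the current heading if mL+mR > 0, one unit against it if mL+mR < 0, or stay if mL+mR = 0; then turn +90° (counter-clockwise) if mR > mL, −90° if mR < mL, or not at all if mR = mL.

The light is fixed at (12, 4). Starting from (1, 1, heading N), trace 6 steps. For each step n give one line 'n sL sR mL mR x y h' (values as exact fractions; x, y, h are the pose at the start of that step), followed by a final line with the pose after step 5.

n=0: pose=(1,1,N); sL=30/49, sR=15/8; mL=495/784, mR=1215/784; mL+mR=855/392 → advance +1; mR−mL=45/49 → turn +1·90°
n=1: pose=(1,2,W); sL=120/221, sR=120/197; mL=1440/43537, mR=36900/43537; mL+mR=38340/43537 → advance +1; mR−mL=180/221 → turn +1·90°
n=2: pose=(0,2,S); sL=60/53, sR=12/25; mL=-432/1325, mR=1818/1325; mL+mR=1386/1325 → advance +1; mR−mL=90/53 → turn +1·90°
n=3: pose=(0,1,E); sL=40/27, sR=40/39; mL=-80/351, mR=700/351; mL+mR=620/351 → advance +1; mR−mL=20/9 → turn +1·90°
n=4: pose=(1,1,N); sL=30/49, sR=15/8; mL=495/784, mR=1215/784; mL+mR=855/392 → advance +1; mR−mL=45/49 → turn +1·90°
n=5: pose=(1,2,W); sL=120/221, sR=120/197; mL=1440/43537, mR=36900/43537; mL+mR=38340/43537 → advance +1; mR−mL=180/221 → turn +1·90°

0 30/49 15/8 495/784 1215/784 1 1 N
1 120/221 120/197 1440/43537 36900/43537 1 2 W
2 60/53 12/25 -432/1325 1818/1325 0 2 S
3 40/27 40/39 -80/351 700/351 0 1 E
4 30/49 15/8 495/784 1215/784 1 1 N
5 120/221 120/197 1440/43537 36900/43537 1 2 W
final 0 2 S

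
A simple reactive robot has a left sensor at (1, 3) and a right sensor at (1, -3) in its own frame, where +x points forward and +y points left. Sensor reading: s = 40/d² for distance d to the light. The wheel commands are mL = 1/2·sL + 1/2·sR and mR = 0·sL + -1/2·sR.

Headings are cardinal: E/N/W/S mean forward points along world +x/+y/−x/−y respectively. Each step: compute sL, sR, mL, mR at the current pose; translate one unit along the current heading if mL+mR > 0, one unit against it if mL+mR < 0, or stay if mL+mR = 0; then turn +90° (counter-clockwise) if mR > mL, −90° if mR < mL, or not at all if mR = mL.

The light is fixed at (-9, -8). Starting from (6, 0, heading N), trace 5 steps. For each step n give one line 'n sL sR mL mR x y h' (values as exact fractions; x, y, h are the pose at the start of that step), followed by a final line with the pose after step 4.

0 8/45 8/81 56/405 -4/81 6 0 N
1 1/10 10/73 173/1460 -5/73 6 1 E
2 8/85 40/233 2632/19805 -20/233 7 1 S
3 4/25 20/173 596/4325 -10/173 7 0 W
4 8/45 8/81 56/405 -4/81 6 0 N
final 6 1 E

n=0: pose=(6,0,N); sL=8/45, sR=8/81; mL=56/405, mR=-4/81; mL+mR=4/45 → advance +1; mR−mL=-76/405 → turn -1·90°
n=1: pose=(6,1,E); sL=1/10, sR=10/73; mL=173/1460, mR=-5/73; mL+mR=1/20 → advance +1; mR−mL=-273/1460 → turn -1·90°
n=2: pose=(7,1,S); sL=8/85, sR=40/233; mL=2632/19805, mR=-20/233; mL+mR=4/85 → advance +1; mR−mL=-4332/19805 → turn -1·90°
n=3: pose=(7,0,W); sL=4/25, sR=20/173; mL=596/4325, mR=-10/173; mL+mR=2/25 → advance +1; mR−mL=-846/4325 → turn -1·90°
n=4: pose=(6,0,N); sL=8/45, sR=8/81; mL=56/405, mR=-4/81; mL+mR=4/45 → advance +1; mR−mL=-76/405 → turn -1·90°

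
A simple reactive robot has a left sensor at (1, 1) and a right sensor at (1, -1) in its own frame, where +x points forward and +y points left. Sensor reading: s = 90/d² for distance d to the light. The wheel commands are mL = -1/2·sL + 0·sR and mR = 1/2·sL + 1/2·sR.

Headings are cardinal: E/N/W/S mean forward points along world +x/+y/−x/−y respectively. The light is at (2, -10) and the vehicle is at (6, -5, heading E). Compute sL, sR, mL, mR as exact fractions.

90/61 90/41 -45/61 4590/2501

left sensor world pos  = (7, -4); dL² = 61
right sensor world pos = (7, -6); dR² = 41
sL = 90/61 = 90/61
sR = 90/41 = 90/41
mL = -1/2·sL + 0·sR = -45/61
mR = 1/2·sL + 1/2·sR = 4590/2501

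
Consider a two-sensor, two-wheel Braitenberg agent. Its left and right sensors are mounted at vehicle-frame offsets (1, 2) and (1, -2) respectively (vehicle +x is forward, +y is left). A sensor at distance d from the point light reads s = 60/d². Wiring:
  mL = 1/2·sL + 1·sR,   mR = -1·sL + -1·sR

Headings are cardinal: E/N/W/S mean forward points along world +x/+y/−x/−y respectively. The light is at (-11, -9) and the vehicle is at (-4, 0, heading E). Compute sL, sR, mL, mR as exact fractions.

12/37 60/113 2898/4181 -3576/4181

left sensor world pos  = (-3, 2); dL² = 185
right sensor world pos = (-3, -2); dR² = 113
sL = 60/185 = 12/37
sR = 60/113 = 60/113
mL = 1/2·sL + 1·sR = 2898/4181
mR = -1·sL + -1·sR = -3576/4181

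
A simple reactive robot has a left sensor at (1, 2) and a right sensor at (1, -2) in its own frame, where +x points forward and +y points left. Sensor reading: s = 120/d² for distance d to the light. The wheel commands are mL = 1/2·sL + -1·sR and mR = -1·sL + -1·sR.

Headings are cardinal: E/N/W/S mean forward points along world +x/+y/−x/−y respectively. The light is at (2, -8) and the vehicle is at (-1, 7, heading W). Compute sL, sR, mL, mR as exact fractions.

24/37 24/61 -156/2257 -2352/2257

left sensor world pos  = (-2, 5); dL² = 185
right sensor world pos = (-2, 9); dR² = 305
sL = 120/185 = 24/37
sR = 120/305 = 24/61
mL = 1/2·sL + -1·sR = -156/2257
mR = -1·sL + -1·sR = -2352/2257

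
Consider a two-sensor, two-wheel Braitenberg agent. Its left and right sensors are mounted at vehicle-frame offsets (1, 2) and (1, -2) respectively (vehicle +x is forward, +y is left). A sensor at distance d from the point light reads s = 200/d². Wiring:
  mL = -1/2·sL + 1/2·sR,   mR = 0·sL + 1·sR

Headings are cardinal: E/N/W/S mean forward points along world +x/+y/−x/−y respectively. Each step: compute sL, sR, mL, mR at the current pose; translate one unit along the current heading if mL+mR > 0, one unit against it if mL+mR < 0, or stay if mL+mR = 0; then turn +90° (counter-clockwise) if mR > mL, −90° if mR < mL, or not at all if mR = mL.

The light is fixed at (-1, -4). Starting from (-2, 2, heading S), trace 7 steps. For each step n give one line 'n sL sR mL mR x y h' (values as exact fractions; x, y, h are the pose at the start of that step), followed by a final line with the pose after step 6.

n=0: pose=(-2,2,S); sL=100/13, sR=100/17; mL=-200/221, mR=100/17; mL+mR=1100/221 → advance +1; mR−mL=1500/221 → turn +1·90°
n=1: pose=(-2,1,E); sL=200/49, sR=200/9; mL=4000/441, mR=200/9; mL+mR=4600/147 → advance +1; mR−mL=5800/441 → turn +1·90°
n=2: pose=(-1,1,N); sL=5, sR=5; mL=0, mR=5; mL+mR=5 → advance +1; mR−mL=5 → turn +1·90°
n=3: pose=(-1,2,W); sL=200/17, sR=40/13; mL=-960/221, mR=40/13; mL+mR=-280/221 → advance -1; mR−mL=1640/221 → turn +1·90°
n=4: pose=(0,2,S); sL=100/17, sR=100/13; mL=200/221, mR=100/13; mL+mR=1900/221 → advance +1; mR−mL=1500/221 → turn +1·90°
n=5: pose=(0,1,E); sL=200/53, sR=200/13; mL=4000/689, mR=200/13; mL+mR=14600/689 → advance +1; mR−mL=6600/689 → turn +1·90°
n=6: pose=(1,1,N); sL=50/9, sR=50/13; mL=-100/117, mR=50/13; mL+mR=350/117 → advance +1; mR−mL=550/117 → turn +1·90°

0 100/13 100/17 -200/221 100/17 -2 2 S
1 200/49 200/9 4000/441 200/9 -2 1 E
2 5 5 0 5 -1 1 N
3 200/17 40/13 -960/221 40/13 -1 2 W
4 100/17 100/13 200/221 100/13 0 2 S
5 200/53 200/13 4000/689 200/13 0 1 E
6 50/9 50/13 -100/117 50/13 1 1 N
final 1 2 W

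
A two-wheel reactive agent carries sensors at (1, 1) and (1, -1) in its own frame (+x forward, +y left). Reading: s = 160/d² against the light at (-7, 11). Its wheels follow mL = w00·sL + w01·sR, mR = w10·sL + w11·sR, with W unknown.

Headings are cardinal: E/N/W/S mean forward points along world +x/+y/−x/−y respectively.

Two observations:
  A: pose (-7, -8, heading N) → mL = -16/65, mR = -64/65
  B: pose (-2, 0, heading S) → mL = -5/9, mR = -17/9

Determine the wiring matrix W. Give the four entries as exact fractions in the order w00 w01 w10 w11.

obs A: pose=(-7,-8,N) → sL=32/65, sR=32/65, mL=-16/65, mR=-64/65
obs B: pose=(-2,0,S) → sL=8/9, sR=1, mL=-5/9, mR=-17/9
sensor matrix S = [[32/65, 32/65], [8/9, 1]]; det S = 32/585
solve [mL_A; mL_B] = S·[w00; w01] and [mR_A; mR_B] = S·[w10; w11]:
  w00 = 1/2, w01 = -1, w10 = -1, w11 = -1

1/2 -1 -1 -1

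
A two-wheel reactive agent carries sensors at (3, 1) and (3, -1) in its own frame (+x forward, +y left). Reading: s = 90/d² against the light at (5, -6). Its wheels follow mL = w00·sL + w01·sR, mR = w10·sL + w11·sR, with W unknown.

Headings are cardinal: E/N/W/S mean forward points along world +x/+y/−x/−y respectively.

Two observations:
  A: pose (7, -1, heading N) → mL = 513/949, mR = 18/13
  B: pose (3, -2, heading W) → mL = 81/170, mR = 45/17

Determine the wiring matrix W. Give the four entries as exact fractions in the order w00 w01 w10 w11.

obs A: pose=(7,-1,N) → sL=18/13, sR=90/73, mL=513/949, mR=18/13
obs B: pose=(3,-2,W) → sL=45/17, sR=9/5, mL=81/170, mR=45/17
sensor matrix S = [[18/13, 90/73], [45/17, 9/5]]; det S = -62208/80665
solve [mL_A; mL_B] = S·[w00; w01] and [mR_A; mR_B] = S·[w10; w11]:
  w00 = -1/2, w01 = 1, w10 = 1, w11 = 0

-1/2 1 1 0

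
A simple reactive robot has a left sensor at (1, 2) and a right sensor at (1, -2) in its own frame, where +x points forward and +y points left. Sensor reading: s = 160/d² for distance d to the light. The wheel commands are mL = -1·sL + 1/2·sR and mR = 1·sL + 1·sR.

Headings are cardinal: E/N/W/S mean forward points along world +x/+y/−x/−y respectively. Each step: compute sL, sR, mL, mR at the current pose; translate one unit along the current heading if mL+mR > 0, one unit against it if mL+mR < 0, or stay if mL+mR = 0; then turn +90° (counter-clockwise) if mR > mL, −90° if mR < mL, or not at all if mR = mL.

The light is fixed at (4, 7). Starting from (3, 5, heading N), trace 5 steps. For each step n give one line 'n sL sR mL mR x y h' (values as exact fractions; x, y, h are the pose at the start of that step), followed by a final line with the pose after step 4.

n=0: pose=(3,5,N); sL=16, sR=80; mL=24, mR=96; mL+mR=120 → advance +1; mR−mL=72 → turn +1·90°
n=1: pose=(3,6,W); sL=160/13, sR=32; mL=48/13, mR=576/13; mL+mR=48 → advance +1; mR−mL=528/13 → turn +1·90°
n=2: pose=(2,6,S); sL=40, sR=8; mL=-36, mR=48; mL+mR=12 → advance +1; mR−mL=84 → turn +1·90°
n=3: pose=(2,5,E); sL=160, sR=160/17; mL=-2640/17, mR=2880/17; mL+mR=240/17 → advance +1; mR−mL=5520/17 → turn +1·90°
n=4: pose=(3,5,N); sL=16, sR=80; mL=24, mR=96; mL+mR=120 → advance +1; mR−mL=72 → turn +1·90°

0 16 80 24 96 3 5 N
1 160/13 32 48/13 576/13 3 6 W
2 40 8 -36 48 2 6 S
3 160 160/17 -2640/17 2880/17 2 5 E
4 16 80 24 96 3 5 N
final 3 6 W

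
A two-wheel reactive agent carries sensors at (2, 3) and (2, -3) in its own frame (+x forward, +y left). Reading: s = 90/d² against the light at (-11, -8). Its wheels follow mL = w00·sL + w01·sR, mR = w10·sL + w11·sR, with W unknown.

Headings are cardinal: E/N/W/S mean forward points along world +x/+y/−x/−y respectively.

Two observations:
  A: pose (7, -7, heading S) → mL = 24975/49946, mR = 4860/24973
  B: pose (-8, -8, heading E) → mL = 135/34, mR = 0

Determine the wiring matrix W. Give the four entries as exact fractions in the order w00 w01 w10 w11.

obs A: pose=(7,-7,S) → sL=45/221, sR=45/113, mL=24975/49946, mR=4860/24973
obs B: pose=(-8,-8,E) → sL=45/17, sR=45/17, mL=135/34, mR=0
sensor matrix S = [[45/221, 45/113], [45/17, 45/17]]; det S = -218700/424541
solve [mL_A; mL_B] = S·[w00; w01] and [mR_A; mR_B] = S·[w10; w11]:
  w00 = 1/2, w01 = 1, w10 = -1, w11 = 1

1/2 1 -1 1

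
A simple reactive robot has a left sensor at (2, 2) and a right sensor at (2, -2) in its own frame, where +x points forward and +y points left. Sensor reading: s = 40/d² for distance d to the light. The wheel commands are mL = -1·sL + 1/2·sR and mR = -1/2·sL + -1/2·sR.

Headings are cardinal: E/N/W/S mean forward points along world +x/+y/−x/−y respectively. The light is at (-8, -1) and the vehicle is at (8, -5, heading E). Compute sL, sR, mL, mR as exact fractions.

5/41 1/9 -49/738 -43/369

left sensor world pos  = (10, -3); dL² = 328
right sensor world pos = (10, -7); dR² = 360
sL = 40/328 = 5/41
sR = 40/360 = 1/9
mL = -1·sL + 1/2·sR = -49/738
mR = -1/2·sL + -1/2·sR = -43/369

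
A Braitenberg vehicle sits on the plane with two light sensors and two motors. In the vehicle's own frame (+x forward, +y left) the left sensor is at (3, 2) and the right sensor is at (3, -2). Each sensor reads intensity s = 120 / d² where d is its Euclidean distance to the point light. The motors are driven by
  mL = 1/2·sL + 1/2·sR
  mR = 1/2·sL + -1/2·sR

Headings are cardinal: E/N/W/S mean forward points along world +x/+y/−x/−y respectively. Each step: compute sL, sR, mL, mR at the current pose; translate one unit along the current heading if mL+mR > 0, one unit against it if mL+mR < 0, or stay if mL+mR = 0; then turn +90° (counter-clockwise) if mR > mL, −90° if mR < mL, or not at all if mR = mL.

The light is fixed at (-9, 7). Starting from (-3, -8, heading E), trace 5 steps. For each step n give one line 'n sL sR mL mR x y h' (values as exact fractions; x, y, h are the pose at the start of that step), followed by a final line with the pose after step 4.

n=0: pose=(-3,-8,E); sL=12/25, sR=12/37; mL=372/925, mR=72/925; mL+mR=12/25 → advance +1; mR−mL=-12/37 → turn -1·90°
n=1: pose=(-2,-8,S); sL=8/27, sR=120/349; mL=3016/9423, mR=-224/9423; mL+mR=8/27 → advance +1; mR−mL=-120/349 → turn -1·90°
n=2: pose=(-2,-9,W); sL=6/17, sR=30/53; mL=414/901, mR=-96/901; mL+mR=6/17 → advance +1; mR−mL=-30/53 → turn -1·90°
n=3: pose=(-3,-9,N); sL=24/37, sR=120/233; mL=5016/8621, mR=576/8621; mL+mR=24/37 → advance +1; mR−mL=-120/233 → turn -1·90°
n=4: pose=(-3,-8,E); sL=12/25, sR=12/37; mL=372/925, mR=72/925; mL+mR=12/25 → advance +1; mR−mL=-12/37 → turn -1·90°

0 12/25 12/37 372/925 72/925 -3 -8 E
1 8/27 120/349 3016/9423 -224/9423 -2 -8 S
2 6/17 30/53 414/901 -96/901 -2 -9 W
3 24/37 120/233 5016/8621 576/8621 -3 -9 N
4 12/25 12/37 372/925 72/925 -3 -8 E
final -2 -8 S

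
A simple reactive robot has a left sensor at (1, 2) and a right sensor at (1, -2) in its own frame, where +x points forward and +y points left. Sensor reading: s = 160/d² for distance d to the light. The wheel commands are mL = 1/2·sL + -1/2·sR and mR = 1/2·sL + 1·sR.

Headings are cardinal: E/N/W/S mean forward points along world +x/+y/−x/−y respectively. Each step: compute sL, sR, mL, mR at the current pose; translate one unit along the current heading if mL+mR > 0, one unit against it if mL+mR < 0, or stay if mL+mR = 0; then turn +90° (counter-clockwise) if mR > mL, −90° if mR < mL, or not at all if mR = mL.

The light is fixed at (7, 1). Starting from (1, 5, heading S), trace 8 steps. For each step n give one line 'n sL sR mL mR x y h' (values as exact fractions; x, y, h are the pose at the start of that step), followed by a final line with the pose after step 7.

n=0: pose=(1,5,S); sL=32/5, sR=160/73; mL=768/365, mR=1968/365; mL+mR=2736/365 → advance +1; mR−mL=240/73 → turn +1·90°
n=1: pose=(1,4,E); sL=16/5, sR=80/13; mL=-96/65, mR=504/65; mL+mR=408/65 → advance +1; mR−mL=120/13 → turn +1·90°
n=2: pose=(2,4,N); sL=32/13, sR=32/5; mL=-128/65, mR=496/65; mL+mR=368/65 → advance +1; mR−mL=48/5 → turn +1·90°
n=3: pose=(2,5,W); sL=4, sR=20/9; mL=8/9, mR=38/9; mL+mR=46/9 → advance +1; mR−mL=10/3 → turn +1·90°
n=4: pose=(1,5,S); sL=32/5, sR=160/73; mL=768/365, mR=1968/365; mL+mR=2736/365 → advance +1; mR−mL=240/73 → turn +1·90°
n=5: pose=(1,4,E); sL=16/5, sR=80/13; mL=-96/65, mR=504/65; mL+mR=408/65 → advance +1; mR−mL=120/13 → turn +1·90°
n=6: pose=(2,4,N); sL=32/13, sR=32/5; mL=-128/65, mR=496/65; mL+mR=368/65 → advance +1; mR−mL=48/5 → turn +1·90°
n=7: pose=(2,5,W); sL=4, sR=20/9; mL=8/9, mR=38/9; mL+mR=46/9 → advance +1; mR−mL=10/3 → turn +1·90°

0 32/5 160/73 768/365 1968/365 1 5 S
1 16/5 80/13 -96/65 504/65 1 4 E
2 32/13 32/5 -128/65 496/65 2 4 N
3 4 20/9 8/9 38/9 2 5 W
4 32/5 160/73 768/365 1968/365 1 5 S
5 16/5 80/13 -96/65 504/65 1 4 E
6 32/13 32/5 -128/65 496/65 2 4 N
7 4 20/9 8/9 38/9 2 5 W
final 1 5 S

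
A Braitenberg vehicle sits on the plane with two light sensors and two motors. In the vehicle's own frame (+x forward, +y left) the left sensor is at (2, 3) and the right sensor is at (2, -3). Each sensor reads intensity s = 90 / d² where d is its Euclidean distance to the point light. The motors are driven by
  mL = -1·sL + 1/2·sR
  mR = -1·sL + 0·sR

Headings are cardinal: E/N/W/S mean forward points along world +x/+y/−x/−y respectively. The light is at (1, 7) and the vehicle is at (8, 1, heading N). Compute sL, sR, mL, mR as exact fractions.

45/16 45/58 -1125/464 -45/16

left sensor world pos  = (5, 3); dL² = 32
right sensor world pos = (11, 3); dR² = 116
sL = 90/32 = 45/16
sR = 90/116 = 45/58
mL = -1·sL + 1/2·sR = -1125/464
mR = -1·sL + 0·sR = -45/16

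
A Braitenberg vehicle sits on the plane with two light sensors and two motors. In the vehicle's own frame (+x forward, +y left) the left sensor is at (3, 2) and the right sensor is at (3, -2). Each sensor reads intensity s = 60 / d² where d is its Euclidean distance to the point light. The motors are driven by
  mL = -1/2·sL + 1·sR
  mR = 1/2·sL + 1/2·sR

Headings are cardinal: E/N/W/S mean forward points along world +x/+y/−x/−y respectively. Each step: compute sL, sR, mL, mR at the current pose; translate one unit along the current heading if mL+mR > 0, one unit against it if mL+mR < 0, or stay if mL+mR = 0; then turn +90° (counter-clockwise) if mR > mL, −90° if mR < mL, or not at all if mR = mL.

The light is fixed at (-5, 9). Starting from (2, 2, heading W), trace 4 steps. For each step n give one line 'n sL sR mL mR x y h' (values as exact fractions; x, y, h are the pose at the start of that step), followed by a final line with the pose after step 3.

0 60/97 60/41 4590/3977 4140/3977 2 2 W
1 15/8 3/4 -3/16 21/16 1 2 N
2 60/73 12/5 726/365 588/365 1 3 W
3 10/3 30/29 -55/87 190/87 0 3 N
final 0 4 W

n=0: pose=(2,2,W); sL=60/97, sR=60/41; mL=4590/3977, mR=4140/3977; mL+mR=90/41 → advance +1; mR−mL=-450/3977 → turn -1·90°
n=1: pose=(1,2,N); sL=15/8, sR=3/4; mL=-3/16, mR=21/16; mL+mR=9/8 → advance +1; mR−mL=3/2 → turn +1·90°
n=2: pose=(1,3,W); sL=60/73, sR=12/5; mL=726/365, mR=588/365; mL+mR=18/5 → advance +1; mR−mL=-138/365 → turn -1·90°
n=3: pose=(0,3,N); sL=10/3, sR=30/29; mL=-55/87, mR=190/87; mL+mR=45/29 → advance +1; mR−mL=245/87 → turn +1·90°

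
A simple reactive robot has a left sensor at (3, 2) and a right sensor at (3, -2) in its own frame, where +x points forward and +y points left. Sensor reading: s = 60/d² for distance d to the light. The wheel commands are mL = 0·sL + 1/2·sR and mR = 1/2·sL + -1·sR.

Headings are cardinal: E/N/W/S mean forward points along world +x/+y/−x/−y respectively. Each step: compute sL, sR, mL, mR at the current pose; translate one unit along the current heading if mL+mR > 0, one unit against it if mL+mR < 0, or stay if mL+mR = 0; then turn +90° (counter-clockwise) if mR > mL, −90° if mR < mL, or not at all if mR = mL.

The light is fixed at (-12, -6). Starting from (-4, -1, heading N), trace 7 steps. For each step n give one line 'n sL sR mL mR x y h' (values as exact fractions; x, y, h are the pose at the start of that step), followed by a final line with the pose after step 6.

n=0: pose=(-4,-1,N); sL=3/5, sR=15/41; mL=15/82, mR=-27/410; mL+mR=24/205 → advance +1; mR−mL=-51/205 → turn -1·90°
n=1: pose=(-4,0,E); sL=12/37, sR=60/137; mL=30/137, mR=-1398/5069; mL+mR=-288/5069 → advance -1; mR−mL=-2508/5069 → turn -1·90°
n=2: pose=(-5,0,S); sL=2/3, sR=30/17; mL=15/17, mR=-73/51; mL+mR=-28/51 → advance -1; mR−mL=-118/51 → turn -1·90°
n=3: pose=(-5,1,W); sL=60/41, sR=60/97; mL=30/97, mR=450/3977; mL+mR=1680/3977 → advance +1; mR−mL=-780/3977 → turn -1·90°
n=4: pose=(-6,1,N); sL=15/29, sR=15/41; mL=15/82, mR=-255/2378; mL+mR=90/1189 → advance +1; mR−mL=-345/1189 → turn -1·90°
n=5: pose=(-6,2,E); sL=60/181, sR=20/39; mL=10/39, mR=-2450/7059; mL+mR=-640/7059 → advance -1; mR−mL=-1420/2353 → turn -1·90°
n=6: pose=(-7,2,S); sL=30/37, sR=30/17; mL=15/17, mR=-855/629; mL+mR=-300/629 → advance -1; mR−mL=-1410/629 → turn -1·90°

0 3/5 15/41 15/82 -27/410 -4 -1 N
1 12/37 60/137 30/137 -1398/5069 -4 0 E
2 2/3 30/17 15/17 -73/51 -5 0 S
3 60/41 60/97 30/97 450/3977 -5 1 W
4 15/29 15/41 15/82 -255/2378 -6 1 N
5 60/181 20/39 10/39 -2450/7059 -6 2 E
6 30/37 30/17 15/17 -855/629 -7 2 S
final -7 3 W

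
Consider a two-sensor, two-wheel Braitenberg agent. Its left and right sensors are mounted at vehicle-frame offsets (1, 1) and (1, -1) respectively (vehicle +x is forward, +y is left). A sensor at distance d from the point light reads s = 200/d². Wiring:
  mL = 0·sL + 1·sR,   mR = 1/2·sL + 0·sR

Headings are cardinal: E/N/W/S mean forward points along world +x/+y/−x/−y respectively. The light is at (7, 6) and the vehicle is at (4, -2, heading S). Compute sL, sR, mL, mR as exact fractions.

40/17 200/97 200/97 20/17

left sensor world pos  = (5, -3); dL² = 85
right sensor world pos = (3, -3); dR² = 97
sL = 200/85 = 40/17
sR = 200/97 = 200/97
mL = 0·sL + 1·sR = 200/97
mR = 1/2·sL + 0·sR = 20/17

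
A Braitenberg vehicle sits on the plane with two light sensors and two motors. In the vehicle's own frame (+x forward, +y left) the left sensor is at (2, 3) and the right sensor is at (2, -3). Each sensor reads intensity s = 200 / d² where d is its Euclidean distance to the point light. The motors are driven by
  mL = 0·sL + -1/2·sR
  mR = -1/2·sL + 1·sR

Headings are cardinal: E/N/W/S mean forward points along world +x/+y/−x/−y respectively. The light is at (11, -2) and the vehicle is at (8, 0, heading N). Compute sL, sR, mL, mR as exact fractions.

50/13 25/2 -25/4 275/26

left sensor world pos  = (5, 2); dL² = 52
right sensor world pos = (11, 2); dR² = 16
sL = 200/52 = 50/13
sR = 200/16 = 25/2
mL = 0·sL + -1/2·sR = -25/4
mR = -1/2·sL + 1·sR = 275/26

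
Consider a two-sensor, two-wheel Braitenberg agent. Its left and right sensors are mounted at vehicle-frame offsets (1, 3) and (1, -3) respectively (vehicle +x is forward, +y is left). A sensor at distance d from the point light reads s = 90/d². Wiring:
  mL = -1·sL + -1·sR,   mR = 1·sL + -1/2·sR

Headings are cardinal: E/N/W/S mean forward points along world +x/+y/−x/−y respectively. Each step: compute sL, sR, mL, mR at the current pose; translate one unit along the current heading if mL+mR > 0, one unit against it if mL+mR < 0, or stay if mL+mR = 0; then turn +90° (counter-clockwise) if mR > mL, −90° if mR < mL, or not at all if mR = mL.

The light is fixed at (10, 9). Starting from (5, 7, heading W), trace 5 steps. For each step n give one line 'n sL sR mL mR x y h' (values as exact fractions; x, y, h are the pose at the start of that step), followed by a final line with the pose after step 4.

n=0: pose=(5,7,W); sL=90/61, sR=90/37; mL=-8820/2257, mR=585/2257; mL+mR=-135/37 → advance -1; mR−mL=9405/2257 → turn +1·90°
n=1: pose=(6,7,S); sL=9, sR=45/29; mL=-306/29, mR=477/58; mL+mR=-135/58 → advance -1; mR−mL=1089/58 → turn +1·90°
n=2: pose=(6,8,E); sL=90/13, sR=18/5; mL=-684/65, mR=333/65; mL+mR=-27/5 → advance -1; mR−mL=1017/65 → turn +1·90°
n=3: pose=(5,8,N); sL=45/32, sR=45/2; mL=-765/32, mR=-315/32; mL+mR=-135/4 → advance -1; mR−mL=225/16 → turn +1·90°
n=4: pose=(5,7,W); sL=90/61, sR=90/37; mL=-8820/2257, mR=585/2257; mL+mR=-135/37 → advance -1; mR−mL=9405/2257 → turn +1·90°

0 90/61 90/37 -8820/2257 585/2257 5 7 W
1 9 45/29 -306/29 477/58 6 7 S
2 90/13 18/5 -684/65 333/65 6 8 E
3 45/32 45/2 -765/32 -315/32 5 8 N
4 90/61 90/37 -8820/2257 585/2257 5 7 W
final 6 7 S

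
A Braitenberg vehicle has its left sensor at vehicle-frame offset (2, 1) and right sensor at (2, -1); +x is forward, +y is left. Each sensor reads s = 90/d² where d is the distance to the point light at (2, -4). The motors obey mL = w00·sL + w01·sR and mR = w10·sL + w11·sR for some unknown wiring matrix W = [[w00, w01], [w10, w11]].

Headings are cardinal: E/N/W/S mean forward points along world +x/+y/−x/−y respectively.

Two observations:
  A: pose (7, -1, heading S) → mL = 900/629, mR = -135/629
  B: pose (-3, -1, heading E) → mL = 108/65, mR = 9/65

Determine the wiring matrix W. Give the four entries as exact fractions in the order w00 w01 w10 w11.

-1/2 1/2 1 -1/2

obs A: pose=(7,-1,S) → sL=90/37, sR=90/17, mL=900/629, mR=-135/629
obs B: pose=(-3,-1,E) → sL=18/5, sR=90/13, mL=108/65, mR=9/65
sensor matrix S = [[90/37, 90/17], [18/5, 90/13]]; det S = -18144/8177
solve [mL_A; mL_B] = S·[w00; w01] and [mR_A; mR_B] = S·[w10; w11]:
  w00 = -1/2, w01 = 1/2, w10 = 1, w11 = -1/2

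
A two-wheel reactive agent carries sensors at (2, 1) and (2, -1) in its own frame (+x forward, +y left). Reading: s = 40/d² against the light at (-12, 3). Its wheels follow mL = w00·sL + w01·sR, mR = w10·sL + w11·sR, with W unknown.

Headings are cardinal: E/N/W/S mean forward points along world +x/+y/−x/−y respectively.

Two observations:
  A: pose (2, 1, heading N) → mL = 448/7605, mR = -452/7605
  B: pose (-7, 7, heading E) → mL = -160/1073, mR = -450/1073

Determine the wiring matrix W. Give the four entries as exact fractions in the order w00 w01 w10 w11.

1 -1 1/2 -1

obs A: pose=(2,1,N) → sL=40/169, sR=8/45, mL=448/7605, mR=-452/7605
obs B: pose=(-7,7,E) → sL=20/37, sR=20/29, mL=-160/1073, mR=-450/1073
sensor matrix S = [[40/169, 8/45], [20/37, 20/29]]; det S = 109568/1632033
solve [mL_A; mL_B] = S·[w00; w01] and [mR_A; mR_B] = S·[w10; w11]:
  w00 = 1, w01 = -1, w10 = 1/2, w11 = -1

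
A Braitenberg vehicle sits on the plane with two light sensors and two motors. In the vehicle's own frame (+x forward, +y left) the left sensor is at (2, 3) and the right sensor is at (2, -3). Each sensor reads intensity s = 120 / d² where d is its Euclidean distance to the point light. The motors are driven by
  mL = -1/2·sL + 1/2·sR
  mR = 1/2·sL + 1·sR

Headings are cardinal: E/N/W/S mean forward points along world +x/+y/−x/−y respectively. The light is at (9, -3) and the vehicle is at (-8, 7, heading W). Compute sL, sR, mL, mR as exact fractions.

left sensor world pos  = (-10, 4); dL² = 410
right sensor world pos = (-10, 10); dR² = 530
sL = 120/410 = 12/41
sR = 120/530 = 12/53
mL = -1/2·sL + 1/2·sR = -72/2173
mR = 1/2·sL + 1·sR = 810/2173

12/41 12/53 -72/2173 810/2173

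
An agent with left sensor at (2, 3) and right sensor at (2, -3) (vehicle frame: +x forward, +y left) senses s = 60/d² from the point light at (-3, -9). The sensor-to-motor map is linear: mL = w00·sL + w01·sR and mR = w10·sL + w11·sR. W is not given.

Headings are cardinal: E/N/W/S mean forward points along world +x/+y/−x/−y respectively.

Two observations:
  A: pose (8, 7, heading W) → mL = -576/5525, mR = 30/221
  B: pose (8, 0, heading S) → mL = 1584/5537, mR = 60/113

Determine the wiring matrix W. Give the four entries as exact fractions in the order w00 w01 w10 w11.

-1 1 0 1

obs A: pose=(8,7,W) → sL=6/25, sR=30/221, mL=-576/5525, mR=30/221
obs B: pose=(8,0,S) → sL=12/49, sR=60/113, mL=1584/5537, mR=60/113
sensor matrix S = [[6/25, 30/221], [12/49, 60/113]]; det S = 576288/6118385
solve [mL_A; mL_B] = S·[w00; w01] and [mR_A; mR_B] = S·[w10; w11]:
  w00 = -1, w01 = 1, w10 = 0, w11 = 1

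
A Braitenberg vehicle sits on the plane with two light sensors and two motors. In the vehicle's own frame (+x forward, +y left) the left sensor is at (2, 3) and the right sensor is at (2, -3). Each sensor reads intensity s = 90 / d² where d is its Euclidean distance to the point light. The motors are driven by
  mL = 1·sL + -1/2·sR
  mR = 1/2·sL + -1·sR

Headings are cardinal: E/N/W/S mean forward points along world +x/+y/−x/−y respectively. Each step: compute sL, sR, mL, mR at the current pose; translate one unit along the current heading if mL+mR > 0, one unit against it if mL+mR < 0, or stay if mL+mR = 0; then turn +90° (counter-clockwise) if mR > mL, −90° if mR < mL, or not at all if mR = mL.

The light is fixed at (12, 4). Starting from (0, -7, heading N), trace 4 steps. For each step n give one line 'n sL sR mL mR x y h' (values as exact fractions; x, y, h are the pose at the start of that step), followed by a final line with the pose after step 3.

0 5/17 5/9 5/306 -125/306 0 -7 N
1 90/181 18/65 4221/11765 -333/11765 0 -8 E
2 9/26 45/196 1179/5096 -36/637 1 -8 S
3 18/85 90/269 1017/22865 -5229/22865 1 -9 W
final 2 -9 N

n=0: pose=(0,-7,N); sL=5/17, sR=5/9; mL=5/306, mR=-125/306; mL+mR=-20/51 → advance -1; mR−mL=-65/153 → turn -1·90°
n=1: pose=(0,-8,E); sL=90/181, sR=18/65; mL=4221/11765, mR=-333/11765; mL+mR=3888/11765 → advance +1; mR−mL=-4554/11765 → turn -1·90°
n=2: pose=(1,-8,S); sL=9/26, sR=45/196; mL=1179/5096, mR=-36/637; mL+mR=891/5096 → advance +1; mR−mL=-1467/5096 → turn -1·90°
n=3: pose=(1,-9,W); sL=18/85, sR=90/269; mL=1017/22865, mR=-5229/22865; mL+mR=-4212/22865 → advance -1; mR−mL=-6246/22865 → turn -1·90°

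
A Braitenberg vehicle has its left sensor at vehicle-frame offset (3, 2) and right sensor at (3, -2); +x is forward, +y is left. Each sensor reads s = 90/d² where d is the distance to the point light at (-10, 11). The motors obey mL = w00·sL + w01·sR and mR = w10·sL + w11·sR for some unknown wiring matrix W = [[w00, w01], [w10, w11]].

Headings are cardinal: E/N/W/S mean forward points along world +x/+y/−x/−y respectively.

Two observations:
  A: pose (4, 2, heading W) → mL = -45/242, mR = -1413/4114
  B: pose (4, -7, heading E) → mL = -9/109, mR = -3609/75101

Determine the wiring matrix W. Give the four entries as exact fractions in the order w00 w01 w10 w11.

-1/2 0 1/2 -1

obs A: pose=(4,2,W) → sL=45/121, sR=9/17, mL=-45/242, mR=-1413/4114
obs B: pose=(4,-7,E) → sL=18/109, sR=90/689, mL=-9/109, mR=-3609/75101
sensor matrix S = [[45/121, 9/17], [18/109, 90/689]]; det S = -6001128/154482757
solve [mL_A; mL_B] = S·[w00; w01] and [mR_A; mR_B] = S·[w10; w11]:
  w00 = -1/2, w01 = 0, w10 = 1/2, w11 = -1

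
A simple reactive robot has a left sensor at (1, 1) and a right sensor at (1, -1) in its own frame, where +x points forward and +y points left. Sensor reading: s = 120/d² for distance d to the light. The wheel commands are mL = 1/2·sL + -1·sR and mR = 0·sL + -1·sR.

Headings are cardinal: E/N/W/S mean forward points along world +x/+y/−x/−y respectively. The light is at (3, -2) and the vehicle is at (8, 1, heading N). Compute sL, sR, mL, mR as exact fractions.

left sensor world pos  = (7, 2); dL² = 32
right sensor world pos = (9, 2); dR² = 52
sL = 120/32 = 15/4
sR = 120/52 = 30/13
mL = 1/2·sL + -1·sR = -45/104
mR = 0·sL + -1·sR = -30/13

15/4 30/13 -45/104 -30/13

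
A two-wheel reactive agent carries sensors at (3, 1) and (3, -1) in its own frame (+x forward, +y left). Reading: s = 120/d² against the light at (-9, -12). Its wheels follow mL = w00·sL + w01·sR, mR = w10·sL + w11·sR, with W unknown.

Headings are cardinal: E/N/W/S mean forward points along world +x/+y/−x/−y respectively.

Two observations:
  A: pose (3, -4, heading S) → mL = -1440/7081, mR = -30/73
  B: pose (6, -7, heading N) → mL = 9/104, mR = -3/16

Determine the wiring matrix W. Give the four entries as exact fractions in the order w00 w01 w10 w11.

obs A: pose=(3,-4,S) → sL=60/97, sR=60/73, mL=-1440/7081, mR=-30/73
obs B: pose=(6,-7,N) → sL=6/13, sR=3/8, mL=9/104, mR=-3/16
sensor matrix S = [[60/97, 60/73], [6/13, 3/8]]; det S = -27135/184106
solve [mL_A; mL_B] = S·[w00; w01] and [mR_A; mR_B] = S·[w10; w11]:
  w00 = 1, w01 = -1, w10 = 0, w11 = -1/2

1 -1 0 -1/2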